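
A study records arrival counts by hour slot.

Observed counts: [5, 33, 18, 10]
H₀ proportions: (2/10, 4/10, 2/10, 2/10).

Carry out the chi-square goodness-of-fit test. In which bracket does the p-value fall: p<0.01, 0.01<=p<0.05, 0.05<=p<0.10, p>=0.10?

n = 66; E_i = n·p_i = [13.20, 26.40, 13.20, 13.20]
χ² = (5−13.20)²/13.20 + (33−26.40)²/26.40 + (18−13.20)²/13.20 + (10−13.20)²/13.20 = 9.2652
df = 3
p-value (upper-tail) = 0.02597
→ bracket: 0.01<=p<0.05

p-value bracket: 0.01<=p<0.05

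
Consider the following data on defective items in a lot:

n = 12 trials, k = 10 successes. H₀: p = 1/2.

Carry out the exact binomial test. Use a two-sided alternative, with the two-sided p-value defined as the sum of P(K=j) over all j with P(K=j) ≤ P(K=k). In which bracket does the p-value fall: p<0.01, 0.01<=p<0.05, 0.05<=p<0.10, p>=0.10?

Exact binomial: n=12, k=10, p₀=1/2=0.5000
P(X=j) = C(n,j)·p₀^j·(1−p₀)^(n−j); p = Σ P(X=j) over j with P(X=j) ≤ P(X=10)
p-value (two-sided) = 0.03857
→ bracket: 0.01<=p<0.05

p-value bracket: 0.01<=p<0.05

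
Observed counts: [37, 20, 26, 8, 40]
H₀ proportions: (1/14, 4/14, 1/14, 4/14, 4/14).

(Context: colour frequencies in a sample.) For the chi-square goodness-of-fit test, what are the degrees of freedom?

df = k − 1 = 5 − 1 = 4

degrees of freedom = 4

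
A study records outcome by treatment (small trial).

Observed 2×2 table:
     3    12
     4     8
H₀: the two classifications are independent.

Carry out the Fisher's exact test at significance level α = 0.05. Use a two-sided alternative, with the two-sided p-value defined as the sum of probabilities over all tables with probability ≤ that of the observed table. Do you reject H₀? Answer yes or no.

Margins: r₁=15, r₂=12, c₁=7, c₂=20, n=27
p_obs = C(15,3)·C(12,4)/C(27,7); sum pmf over tables with pmf ≤ p_obs
p-value (two-sided) = 0.66184
At α=0.05: p ≥ α → fail to reject H₀

reject H₀: no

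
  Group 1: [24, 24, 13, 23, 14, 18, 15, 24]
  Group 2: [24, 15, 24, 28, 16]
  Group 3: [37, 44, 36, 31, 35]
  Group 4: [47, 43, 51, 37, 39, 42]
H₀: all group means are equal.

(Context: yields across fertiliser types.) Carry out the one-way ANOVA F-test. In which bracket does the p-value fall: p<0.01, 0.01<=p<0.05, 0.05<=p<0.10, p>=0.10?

Group means [19.38, 21.40, 36.60, 43.17], grand mean 29.333
SSB = Σnᵢ(x̄ᵢ−x̄)² = 2520.225; SSW = ΣΣ(x−x̄ᵢ)² = 517.108
MSB = 2520.225/3 = 840.0750; MSW = 517.108/20 = 25.8554
F = MSB/MSW = 32.4913
df = (3, 20)
p-value (upper-tail) = 0.00000
→ bracket: p<0.01

p-value bracket: p<0.01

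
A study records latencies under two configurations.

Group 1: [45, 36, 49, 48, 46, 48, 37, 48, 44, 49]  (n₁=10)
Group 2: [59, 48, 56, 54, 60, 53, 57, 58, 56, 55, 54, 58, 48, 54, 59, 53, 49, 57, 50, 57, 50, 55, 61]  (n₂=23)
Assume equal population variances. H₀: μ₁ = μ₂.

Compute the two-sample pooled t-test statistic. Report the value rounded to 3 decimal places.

x̄₁=45.000, s₁=4.784, n₁=10
x̄₂=54.826, s₂=3.810, n₂=23
s_p² = [9·4.784² + 22·3.810²]/31 = 16.9453
SE = √(s_p²·(1/10+1/23)) = 1.5593
t = (45.000−54.826)/1.5593 = -6.3018
df = 31

test statistic = -6.302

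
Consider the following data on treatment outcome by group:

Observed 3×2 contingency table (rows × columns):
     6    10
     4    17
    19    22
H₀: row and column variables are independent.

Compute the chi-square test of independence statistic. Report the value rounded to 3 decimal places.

test statistic = 4.430

Row totals [16, 21, 41], col totals [29, 49], n=78
χ² = (6−5.95)²/5.95 + (10−10.05)²/10.05 + (4−7.81)²/7.81 + (17−13.19)²/13.19 + (19−15.24)²/15.24 + (22−25.76)²/25.76 = 4.4302
df = 2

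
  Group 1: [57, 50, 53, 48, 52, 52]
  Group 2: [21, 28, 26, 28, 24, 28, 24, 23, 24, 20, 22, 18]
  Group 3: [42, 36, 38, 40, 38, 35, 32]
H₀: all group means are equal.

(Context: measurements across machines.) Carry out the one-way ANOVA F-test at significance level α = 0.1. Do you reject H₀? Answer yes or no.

Group means [52.00, 23.83, 37.29], grand mean 34.360
SSB = Σnᵢ(x̄ᵢ−x̄)² = 3256.665; SSW = ΣΣ(x−x̄ᵢ)² = 229.095
MSB = 3256.665/2 = 1628.3324; MSW = 229.095/22 = 10.4134
F = MSB/MSW = 156.3686
df = (2, 22)
p-value (upper-tail) = 0.00000
At α=0.1: p < α → reject H₀

reject H₀: yes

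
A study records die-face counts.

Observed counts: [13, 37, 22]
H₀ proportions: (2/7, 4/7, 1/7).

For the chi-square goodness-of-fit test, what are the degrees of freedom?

df = k − 1 = 3 − 1 = 2

degrees of freedom = 2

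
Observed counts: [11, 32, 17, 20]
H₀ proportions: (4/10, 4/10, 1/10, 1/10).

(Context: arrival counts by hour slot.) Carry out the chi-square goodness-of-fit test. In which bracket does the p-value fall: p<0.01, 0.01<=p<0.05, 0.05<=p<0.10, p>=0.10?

p-value bracket: p<0.01

n = 80; E_i = n·p_i = [32.00, 32.00, 8.00, 8.00]
χ² = (11−32.00)²/32.00 + (32−32.00)²/32.00 + (17−8.00)²/8.00 + (20−8.00)²/8.00 = 41.9062
df = 3
p-value (upper-tail) = 0.00000
→ bracket: p<0.01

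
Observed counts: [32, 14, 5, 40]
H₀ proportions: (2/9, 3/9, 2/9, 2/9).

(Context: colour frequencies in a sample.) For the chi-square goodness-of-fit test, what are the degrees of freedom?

df = k − 1 = 4 − 1 = 3

degrees of freedom = 3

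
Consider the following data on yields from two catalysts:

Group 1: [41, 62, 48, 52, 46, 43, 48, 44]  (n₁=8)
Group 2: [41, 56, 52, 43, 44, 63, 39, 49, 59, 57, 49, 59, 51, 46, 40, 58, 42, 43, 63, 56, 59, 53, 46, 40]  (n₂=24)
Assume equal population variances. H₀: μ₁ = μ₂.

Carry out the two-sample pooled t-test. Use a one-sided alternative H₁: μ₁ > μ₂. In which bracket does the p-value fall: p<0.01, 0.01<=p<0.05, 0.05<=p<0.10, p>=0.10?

p-value bracket: p>=0.10

x̄₁=48.000, s₁=6.612, n₁=8
x̄₂=50.333, s₂=7.833, n₂=24
s_p² = [7·6.612² + 23·7.833²]/30 = 57.2444
SE = √(s_p²·(1/8+1/24)) = 3.0888
t = (48.000−50.333)/3.0888 = -0.7554
df = 30
p-value (one-sided, H₁ greater) = 0.77205
→ bracket: p>=0.10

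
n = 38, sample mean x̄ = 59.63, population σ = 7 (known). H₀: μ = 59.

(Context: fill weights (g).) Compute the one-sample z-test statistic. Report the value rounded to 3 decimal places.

test statistic = 0.555

SE = σ/√n = 7/√38 = 1.1355
z = (x̄−μ₀)/SE = (59.63−59)/1.1355 = 0.5548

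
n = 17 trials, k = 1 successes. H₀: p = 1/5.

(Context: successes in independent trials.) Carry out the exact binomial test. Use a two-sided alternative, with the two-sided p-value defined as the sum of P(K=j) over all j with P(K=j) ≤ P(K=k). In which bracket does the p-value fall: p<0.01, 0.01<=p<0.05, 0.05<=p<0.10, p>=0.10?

Exact binomial: n=17, k=1, p₀=1/5=0.2000
P(X=j) = C(n,j)·p₀^j·(1−p₀)^(n−j); p = Σ P(X=j) over j with P(X=j) ≤ P(X=1)
p-value (two-sided) = 0.22392
→ bracket: p>=0.10

p-value bracket: p>=0.10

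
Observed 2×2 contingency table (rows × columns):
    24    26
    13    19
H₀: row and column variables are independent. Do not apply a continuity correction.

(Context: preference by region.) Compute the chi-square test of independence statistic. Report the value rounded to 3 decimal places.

test statistic = 0.429

Row totals [50, 32], col totals [37, 45], n=82
χ² = (24−22.56)²/22.56 + (26−27.44)²/27.44 + (13−14.44)²/14.44 + (19−17.56)²/17.56 = 0.4286
df = 1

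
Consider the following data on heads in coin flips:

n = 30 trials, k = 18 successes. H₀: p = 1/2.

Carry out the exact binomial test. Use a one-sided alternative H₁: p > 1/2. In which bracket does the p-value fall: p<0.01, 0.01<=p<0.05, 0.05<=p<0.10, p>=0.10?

p-value bracket: p>=0.10

Exact binomial: n=30, k=18, p₀=1/2=0.5000
P(X≥18) from Σ C(n,i)·p₀^i·(1−p₀)^(n−i)
p-value (one-sided, H₁ greater) = 0.18080
→ bracket: p>=0.10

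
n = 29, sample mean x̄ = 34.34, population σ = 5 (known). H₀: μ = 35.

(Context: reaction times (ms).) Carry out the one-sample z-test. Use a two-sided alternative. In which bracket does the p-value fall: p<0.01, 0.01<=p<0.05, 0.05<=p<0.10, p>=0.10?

SE = σ/√n = 5/√29 = 0.9285
z = (x̄−μ₀)/SE = (34.34−35)/0.9285 = -0.7108
p-value (two-sided) = 0.47718
→ bracket: p>=0.10

p-value bracket: p>=0.10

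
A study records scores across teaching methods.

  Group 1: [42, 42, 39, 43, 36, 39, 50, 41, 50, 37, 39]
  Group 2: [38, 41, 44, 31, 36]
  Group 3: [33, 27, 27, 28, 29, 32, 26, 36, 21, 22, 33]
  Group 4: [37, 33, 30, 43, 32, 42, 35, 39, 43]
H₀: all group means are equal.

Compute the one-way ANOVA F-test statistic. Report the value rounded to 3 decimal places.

test statistic = 14.529

Group means [41.64, 38.00, 28.55, 37.11], grand mean 36.000
SSB = Σnᵢ(x̄ᵢ−x̄)² = 991.838; SSW = ΣΣ(x−x̄ᵢ)² = 728.162
MSB = 991.838/3 = 330.6128; MSW = 728.162/32 = 22.7551
F = MSB/MSW = 14.5292
df = (3, 32)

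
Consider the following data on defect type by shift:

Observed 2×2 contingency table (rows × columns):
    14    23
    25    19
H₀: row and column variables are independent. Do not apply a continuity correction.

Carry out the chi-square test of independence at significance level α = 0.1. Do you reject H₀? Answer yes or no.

reject H₀: yes

Row totals [37, 44], col totals [39, 42], n=81
χ² = (14−17.81)²/17.81 + (23−19.19)²/19.19 + (25−21.19)²/21.19 + (19−22.81)²/22.81 = 2.9002
df = 1
p-value (upper-tail) = 0.08857
At α=0.1: p < α → reject H₀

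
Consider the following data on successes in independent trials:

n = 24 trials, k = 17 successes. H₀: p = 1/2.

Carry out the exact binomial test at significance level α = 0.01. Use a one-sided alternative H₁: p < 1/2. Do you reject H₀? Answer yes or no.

Exact binomial: n=24, k=17, p₀=1/2=0.5000
P(X≤17) from Σ C(n,i)·p₀^i·(1−p₀)^(n−i)
p-value (one-sided, H₁ less) = 0.98867
At α=0.01: p ≥ α → fail to reject H₀

reject H₀: no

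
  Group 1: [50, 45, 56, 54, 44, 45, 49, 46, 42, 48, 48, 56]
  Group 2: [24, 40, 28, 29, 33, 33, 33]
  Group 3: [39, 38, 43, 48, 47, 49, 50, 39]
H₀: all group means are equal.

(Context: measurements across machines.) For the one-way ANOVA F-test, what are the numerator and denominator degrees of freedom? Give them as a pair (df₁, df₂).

k = 3 groups, N = 27 total
df = (k−1, N−k) = (3−1, 27−3) = (2, 24)

degrees of freedom = [2, 24]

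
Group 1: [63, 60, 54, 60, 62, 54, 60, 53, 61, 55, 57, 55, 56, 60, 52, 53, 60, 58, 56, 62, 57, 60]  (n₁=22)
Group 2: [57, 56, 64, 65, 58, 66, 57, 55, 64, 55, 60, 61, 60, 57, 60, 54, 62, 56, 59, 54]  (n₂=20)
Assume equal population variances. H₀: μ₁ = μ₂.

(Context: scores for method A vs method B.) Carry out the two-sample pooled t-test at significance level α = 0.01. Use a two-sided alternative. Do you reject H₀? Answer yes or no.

reject H₀: no

x̄₁=57.636, s₁=3.332, n₁=22
x̄₂=59.000, s₂=3.728, n₂=20
s_p² = [21·3.332² + 19·3.728²]/40 = 12.4273
SE = √(s_p²·(1/22+1/20)) = 1.0891
t = (57.636−59.000)/1.0891 = -1.2520
df = 40
p-value (two-sided) = 0.21783
At α=0.01: p ≥ α → fail to reject H₀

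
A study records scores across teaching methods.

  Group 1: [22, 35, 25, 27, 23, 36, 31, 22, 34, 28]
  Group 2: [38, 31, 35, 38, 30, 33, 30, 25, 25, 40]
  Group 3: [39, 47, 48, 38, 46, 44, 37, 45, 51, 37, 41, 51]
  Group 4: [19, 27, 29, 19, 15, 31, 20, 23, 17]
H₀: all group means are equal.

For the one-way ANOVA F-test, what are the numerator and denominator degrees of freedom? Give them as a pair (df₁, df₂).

degrees of freedom = [3, 37]

k = 4 groups, N = 41 total
df = (k−1, N−k) = (4−1, 41−4) = (3, 37)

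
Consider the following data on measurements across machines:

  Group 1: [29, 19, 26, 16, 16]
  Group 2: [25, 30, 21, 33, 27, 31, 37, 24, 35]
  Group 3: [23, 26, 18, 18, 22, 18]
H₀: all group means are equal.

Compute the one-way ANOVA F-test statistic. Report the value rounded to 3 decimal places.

test statistic = 6.635

Group means [21.20, 29.22, 20.83], grand mean 24.700
SSB = Σnᵢ(x̄ᵢ−x̄)² = 335.011; SSW = ΣΣ(x−x̄ᵢ)² = 429.189
MSB = 335.011/2 = 167.5056; MSW = 429.189/17 = 25.2464
F = MSB/MSW = 6.6348
df = (2, 17)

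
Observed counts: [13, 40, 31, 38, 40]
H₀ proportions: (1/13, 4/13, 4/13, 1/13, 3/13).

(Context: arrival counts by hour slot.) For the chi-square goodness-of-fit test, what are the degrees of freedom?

degrees of freedom = 4

df = k − 1 = 5 − 1 = 4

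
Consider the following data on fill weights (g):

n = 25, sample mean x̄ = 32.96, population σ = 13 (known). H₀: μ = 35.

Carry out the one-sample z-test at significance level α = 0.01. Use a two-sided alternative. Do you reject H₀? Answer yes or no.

SE = σ/√n = 13/√25 = 2.6000
z = (x̄−μ₀)/SE = (32.96−35)/2.6000 = -0.7846
p-value (two-sided) = 0.43268
At α=0.01: p ≥ α → fail to reject H₀

reject H₀: no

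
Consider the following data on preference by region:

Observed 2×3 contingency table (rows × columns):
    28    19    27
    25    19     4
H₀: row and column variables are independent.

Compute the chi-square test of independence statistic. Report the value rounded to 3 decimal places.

Row totals [74, 48], col totals [53, 38, 31], n=122
χ² = (28−32.15)²/32.15 + (19−23.05)²/23.05 + (27−18.80)²/18.80 + (25−20.85)²/20.85 + (19−14.95)²/14.95 + (4−12.20)²/12.20 = 12.2497
df = 2

test statistic = 12.250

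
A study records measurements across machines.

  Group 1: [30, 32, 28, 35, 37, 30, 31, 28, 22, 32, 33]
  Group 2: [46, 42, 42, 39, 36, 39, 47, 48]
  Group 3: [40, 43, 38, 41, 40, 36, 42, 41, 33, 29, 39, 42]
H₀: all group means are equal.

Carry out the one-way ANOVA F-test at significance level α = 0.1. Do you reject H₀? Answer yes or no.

Group means [30.73, 42.38, 38.67], grand mean 36.806
SSB = Σnᵢ(x̄ᵢ−x̄)² = 696.115; SSW = ΣΣ(x−x̄ᵢ)² = 476.723
MSB = 696.115/2 = 348.0576; MSW = 476.723/28 = 17.0258
F = MSB/MSW = 20.4429
df = (2, 28)
p-value (upper-tail) = 0.00000
At α=0.1: p < α → reject H₀

reject H₀: yes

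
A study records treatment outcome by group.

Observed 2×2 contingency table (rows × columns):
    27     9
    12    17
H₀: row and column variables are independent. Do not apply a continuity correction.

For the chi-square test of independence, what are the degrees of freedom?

df = (r−1)(c−1) = (2−1)·(2−1) = 1

degrees of freedom = 1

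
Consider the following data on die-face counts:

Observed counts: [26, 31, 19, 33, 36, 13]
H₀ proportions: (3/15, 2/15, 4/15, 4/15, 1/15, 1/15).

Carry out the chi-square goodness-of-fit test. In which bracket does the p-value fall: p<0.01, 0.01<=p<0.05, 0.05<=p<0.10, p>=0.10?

n = 158; E_i = n·p_i = [31.60, 21.07, 42.13, 42.13, 10.53, 10.53]
χ² = (26−31.60)²/31.60 + (31−21.07)²/21.07 + (19−42.13)²/42.13 + (33−42.13)²/42.13 + (36−10.53)²/10.53 + (13−10.53)²/10.53 = 82.5063
df = 5
p-value (upper-tail) = 0.00000
→ bracket: p<0.01

p-value bracket: p<0.01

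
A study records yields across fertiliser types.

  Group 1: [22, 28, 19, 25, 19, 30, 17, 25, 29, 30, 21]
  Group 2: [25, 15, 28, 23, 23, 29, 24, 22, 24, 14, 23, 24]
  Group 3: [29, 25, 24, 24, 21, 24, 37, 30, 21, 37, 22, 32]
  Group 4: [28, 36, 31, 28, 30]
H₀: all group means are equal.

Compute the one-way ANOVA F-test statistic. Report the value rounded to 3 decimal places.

test statistic = 3.821

Group means [24.09, 22.83, 27.17, 30.60], grand mean 25.450
SSB = Σnᵢ(x̄ᵢ−x̄)² = 270.458; SSW = ΣΣ(x−x̄ᵢ)² = 849.442
MSB = 270.458/3 = 90.1525; MSW = 849.442/36 = 23.5956
F = MSB/MSW = 3.8207
df = (3, 36)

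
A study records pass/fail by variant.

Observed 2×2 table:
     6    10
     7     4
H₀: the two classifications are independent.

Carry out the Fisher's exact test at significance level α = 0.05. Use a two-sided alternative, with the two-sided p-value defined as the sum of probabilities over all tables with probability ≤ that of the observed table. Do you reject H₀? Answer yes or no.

reject H₀: no

Margins: r₁=16, r₂=11, c₁=13, c₂=14, n=27
p_obs = C(16,6)·C(11,7)/C(27,13); sum pmf over tables with pmf ≤ p_obs
p-value (two-sided) = 0.25186
At α=0.05: p ≥ α → fail to reject H₀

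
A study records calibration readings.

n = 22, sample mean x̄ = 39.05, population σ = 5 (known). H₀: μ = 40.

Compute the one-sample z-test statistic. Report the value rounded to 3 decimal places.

test statistic = -0.891

SE = σ/√n = 5/√22 = 1.0660
z = (x̄−μ₀)/SE = (39.05−40)/1.0660 = -0.8912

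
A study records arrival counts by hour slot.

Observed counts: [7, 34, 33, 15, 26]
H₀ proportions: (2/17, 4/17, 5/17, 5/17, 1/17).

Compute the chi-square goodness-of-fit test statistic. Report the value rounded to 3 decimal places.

n = 115; E_i = n·p_i = [13.53, 27.06, 33.82, 33.82, 6.76]
χ² = (7−13.53)²/13.53 + (34−27.06)²/27.06 + (33−33.82)²/33.82 + (15−33.82)²/33.82 + (26−6.76)²/6.76 = 70.1226
df = 4

test statistic = 70.123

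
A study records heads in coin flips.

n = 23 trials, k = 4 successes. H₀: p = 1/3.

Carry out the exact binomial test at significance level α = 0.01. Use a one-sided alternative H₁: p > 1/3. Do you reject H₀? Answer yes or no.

Exact binomial: n=23, k=4, p₀=1/3=0.3333
P(X≥4) from Σ C(n,i)·p₀^i·(1−p₀)^(n−i)
p-value (one-sided, H₁ greater) = 0.97352
At α=0.01: p ≥ α → fail to reject H₀

reject H₀: no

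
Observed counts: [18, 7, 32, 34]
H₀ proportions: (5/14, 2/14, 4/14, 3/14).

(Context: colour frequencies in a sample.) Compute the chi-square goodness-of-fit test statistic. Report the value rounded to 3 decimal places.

n = 91; E_i = n·p_i = [32.50, 13.00, 26.00, 19.50]
χ² = (18−32.50)²/32.50 + (7−13.00)²/13.00 + (32−26.00)²/26.00 + (34−19.50)²/19.50 = 21.4051
df = 3

test statistic = 21.405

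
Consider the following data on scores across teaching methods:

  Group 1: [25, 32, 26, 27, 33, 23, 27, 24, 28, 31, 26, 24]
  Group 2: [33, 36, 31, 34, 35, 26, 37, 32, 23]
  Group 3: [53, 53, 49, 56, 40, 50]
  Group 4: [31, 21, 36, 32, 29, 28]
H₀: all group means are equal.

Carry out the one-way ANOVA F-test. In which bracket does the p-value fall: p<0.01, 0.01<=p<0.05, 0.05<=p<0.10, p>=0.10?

Group means [27.17, 31.89, 50.17, 29.50], grand mean 33.061
SSB = Σnᵢ(x̄ᵢ−x̄)² = 2260.990; SSW = ΣΣ(x−x̄ᵢ)² = 570.889
MSB = 2260.990/3 = 753.6633; MSW = 570.889/29 = 19.6858
F = MSB/MSW = 38.2846
df = (3, 29)
p-value (upper-tail) = 0.00000
→ bracket: p<0.01

p-value bracket: p<0.01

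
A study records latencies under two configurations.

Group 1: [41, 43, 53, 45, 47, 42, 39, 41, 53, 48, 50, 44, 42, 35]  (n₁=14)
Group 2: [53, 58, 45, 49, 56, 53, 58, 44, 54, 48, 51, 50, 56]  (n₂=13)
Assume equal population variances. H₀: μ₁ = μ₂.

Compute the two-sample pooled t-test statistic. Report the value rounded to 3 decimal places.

x̄₁=44.500, s₁=5.215, n₁=14
x̄₂=51.923, s₂=4.591, n₂=13
s_p² = [13·5.215² + 12·4.591²]/25 = 24.2569
SE = √(s_p²·(1/14+1/13)) = 1.8970
t = (44.500−51.923)/1.8970 = -3.9131
df = 25

test statistic = -3.913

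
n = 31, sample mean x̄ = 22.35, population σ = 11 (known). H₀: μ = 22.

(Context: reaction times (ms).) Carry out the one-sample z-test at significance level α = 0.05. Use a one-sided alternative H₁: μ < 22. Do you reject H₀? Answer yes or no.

SE = σ/√n = 11/√31 = 1.9757
z = (x̄−μ₀)/SE = (22.35−22)/1.9757 = 0.1772
p-value (one-sided, H₁ less) = 0.57031
At α=0.05: p ≥ α → fail to reject H₀

reject H₀: no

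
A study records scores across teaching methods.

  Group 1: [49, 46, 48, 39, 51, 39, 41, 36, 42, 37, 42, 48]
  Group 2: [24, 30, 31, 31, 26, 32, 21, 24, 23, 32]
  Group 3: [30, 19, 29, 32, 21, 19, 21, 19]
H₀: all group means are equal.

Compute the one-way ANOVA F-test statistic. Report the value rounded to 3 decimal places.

Group means [43.17, 27.40, 23.75], grand mean 32.733
SSB = Σnᵢ(x̄ᵢ−x̄)² = 2236.300; SSW = ΣΣ(x−x̄ᵢ)² = 659.567
MSB = 2236.300/2 = 1118.1500; MSW = 659.567/27 = 24.4284
F = MSB/MSW = 45.7726
df = (2, 27)

test statistic = 45.773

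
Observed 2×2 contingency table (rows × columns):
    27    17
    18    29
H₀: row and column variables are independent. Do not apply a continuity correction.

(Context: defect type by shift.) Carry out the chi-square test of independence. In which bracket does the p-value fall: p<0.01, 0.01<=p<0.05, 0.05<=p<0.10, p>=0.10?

Row totals [44, 47], col totals [45, 46], n=91
χ² = (27−21.76)²/21.76 + (17−22.24)²/22.24 + (18−23.24)²/23.24 + (29−23.76)²/23.76 = 4.8368
df = 1
p-value (upper-tail) = 0.02786
→ bracket: 0.01<=p<0.05

p-value bracket: 0.01<=p<0.05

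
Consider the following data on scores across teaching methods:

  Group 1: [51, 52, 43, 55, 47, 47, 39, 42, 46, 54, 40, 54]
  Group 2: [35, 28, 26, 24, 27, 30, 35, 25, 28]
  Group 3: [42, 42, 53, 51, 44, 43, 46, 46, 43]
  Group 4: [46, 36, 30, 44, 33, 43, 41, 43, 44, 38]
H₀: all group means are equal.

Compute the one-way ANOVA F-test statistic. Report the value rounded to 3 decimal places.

test statistic = 28.817

Group means [47.50, 28.67, 45.56, 39.80], grand mean 40.900
SSB = Σnᵢ(x̄ᵢ−x̄)² = 2076.778; SSW = ΣΣ(x−x̄ᵢ)² = 864.822
MSB = 2076.778/3 = 692.2593; MSW = 864.822/36 = 24.0228
F = MSB/MSW = 28.8167
df = (3, 36)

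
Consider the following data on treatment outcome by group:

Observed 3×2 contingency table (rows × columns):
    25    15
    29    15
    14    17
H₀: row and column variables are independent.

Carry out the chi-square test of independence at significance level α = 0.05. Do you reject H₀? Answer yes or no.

reject H₀: no

Row totals [40, 44, 31], col totals [68, 47], n=115
χ² = (25−23.65)²/23.65 + (15−16.35)²/16.35 + (29−26.02)²/26.02 + (15−17.98)²/17.98 + (14−18.33)²/18.33 + (17−12.67)²/12.67 = 3.5277
df = 2
p-value (upper-tail) = 0.17138
At α=0.05: p ≥ α → fail to reject H₀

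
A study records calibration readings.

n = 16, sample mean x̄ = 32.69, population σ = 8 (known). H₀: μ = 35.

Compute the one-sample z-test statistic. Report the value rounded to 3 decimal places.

test statistic = -1.155

SE = σ/√n = 8/√16 = 2.0000
z = (x̄−μ₀)/SE = (32.69−35)/2.0000 = -1.1550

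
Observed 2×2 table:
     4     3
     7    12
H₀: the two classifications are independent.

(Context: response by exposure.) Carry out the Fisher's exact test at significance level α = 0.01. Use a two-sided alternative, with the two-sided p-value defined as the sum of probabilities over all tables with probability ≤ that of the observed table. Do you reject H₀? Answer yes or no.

reject H₀: no

Margins: r₁=7, r₂=19, c₁=11, c₂=15, n=26
p_obs = C(7,4)·C(19,7)/C(26,11); sum pmf over tables with pmf ≤ p_obs
p-value (two-sided) = 0.40652
At α=0.01: p ≥ α → fail to reject H₀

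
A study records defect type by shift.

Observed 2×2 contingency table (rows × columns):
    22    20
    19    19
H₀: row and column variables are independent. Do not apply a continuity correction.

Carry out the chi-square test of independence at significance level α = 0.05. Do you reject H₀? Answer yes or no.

reject H₀: no

Row totals [42, 38], col totals [41, 39], n=80
χ² = (22−21.52)²/21.52 + (20−20.48)²/20.48 + (19−19.48)²/19.48 + (19−18.52)²/18.52 = 0.0453
df = 1
p-value (upper-tail) = 0.83151
At α=0.05: p ≥ α → fail to reject H₀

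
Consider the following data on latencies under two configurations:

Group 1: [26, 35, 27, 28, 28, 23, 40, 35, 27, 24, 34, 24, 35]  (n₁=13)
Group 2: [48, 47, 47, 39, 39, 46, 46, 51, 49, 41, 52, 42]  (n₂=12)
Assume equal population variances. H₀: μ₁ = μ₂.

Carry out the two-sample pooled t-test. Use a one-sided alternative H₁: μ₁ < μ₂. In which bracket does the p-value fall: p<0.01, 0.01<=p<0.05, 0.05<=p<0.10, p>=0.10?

p-value bracket: p<0.01

x̄₁=29.692, s₁=5.422, n₁=13
x̄₂=45.583, s₂=4.400, n₂=12
s_p² = [12·5.422² + 11·4.400²]/23 = 24.5950
SE = √(s_p²·(1/13+1/12)) = 1.9853
t = (29.692−45.583)/1.9853 = -8.0042
df = 23
p-value (one-sided, H₁ less) = 0.00000
→ bracket: p<0.01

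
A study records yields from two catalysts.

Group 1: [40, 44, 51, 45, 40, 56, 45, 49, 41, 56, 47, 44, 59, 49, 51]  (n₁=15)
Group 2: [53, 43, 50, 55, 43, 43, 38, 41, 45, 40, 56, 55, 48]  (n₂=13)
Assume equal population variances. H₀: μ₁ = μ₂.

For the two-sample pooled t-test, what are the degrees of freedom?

degrees of freedom = 26

df = n₁ + n₂ − 2 = 15 + 13 − 2 = 26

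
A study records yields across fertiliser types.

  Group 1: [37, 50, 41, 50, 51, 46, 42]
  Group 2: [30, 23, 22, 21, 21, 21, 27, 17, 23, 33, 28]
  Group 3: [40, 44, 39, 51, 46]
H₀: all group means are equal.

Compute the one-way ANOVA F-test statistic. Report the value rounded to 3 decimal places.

Group means [45.29, 24.18, 44.00], grand mean 34.913
SSB = Σnᵢ(x̄ᵢ−x̄)² = 2432.761; SSW = ΣΣ(x−x̄ᵢ)² = 493.065
MSB = 2432.761/2 = 1216.3806; MSW = 493.065/20 = 24.6532
F = MSB/MSW = 49.3396
df = (2, 20)

test statistic = 49.340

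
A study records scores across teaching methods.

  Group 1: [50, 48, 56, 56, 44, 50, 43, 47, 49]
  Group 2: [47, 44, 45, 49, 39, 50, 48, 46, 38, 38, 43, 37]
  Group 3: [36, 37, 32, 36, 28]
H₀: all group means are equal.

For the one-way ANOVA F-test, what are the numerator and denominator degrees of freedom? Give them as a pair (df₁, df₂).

degrees of freedom = [2, 23]

k = 3 groups, N = 26 total
df = (k−1, N−k) = (3−1, 26−3) = (2, 23)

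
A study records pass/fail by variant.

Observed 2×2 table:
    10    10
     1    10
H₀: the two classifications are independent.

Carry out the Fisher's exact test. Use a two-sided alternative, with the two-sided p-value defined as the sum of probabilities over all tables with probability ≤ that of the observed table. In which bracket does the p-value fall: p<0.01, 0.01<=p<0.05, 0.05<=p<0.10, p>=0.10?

p-value bracket: 0.01<=p<0.05

Margins: r₁=20, r₂=11, c₁=11, c₂=20, n=31
p_obs = C(20,10)·C(11,1)/C(31,11); sum pmf over tables with pmf ≤ p_obs
p-value (two-sided) = 0.04722
→ bracket: 0.01<=p<0.05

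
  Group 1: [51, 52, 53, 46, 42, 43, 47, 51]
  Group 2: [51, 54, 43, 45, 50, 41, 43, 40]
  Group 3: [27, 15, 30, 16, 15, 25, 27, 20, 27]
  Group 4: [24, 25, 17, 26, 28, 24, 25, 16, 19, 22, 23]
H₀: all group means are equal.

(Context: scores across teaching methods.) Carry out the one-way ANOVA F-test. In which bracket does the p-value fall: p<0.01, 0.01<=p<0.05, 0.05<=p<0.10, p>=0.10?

Group means [48.12, 45.88, 22.44, 22.64], grand mean 33.417
SSB = Σnᵢ(x̄ᵢ−x̄)² = 5334.232; SSW = ΣΣ(x−x̄ᵢ)² = 738.518
MSB = 5334.232/3 = 1778.0774; MSW = 738.518/32 = 23.0787
F = MSB/MSW = 77.0442
df = (3, 32)
p-value (upper-tail) = 0.00000
→ bracket: p<0.01

p-value bracket: p<0.01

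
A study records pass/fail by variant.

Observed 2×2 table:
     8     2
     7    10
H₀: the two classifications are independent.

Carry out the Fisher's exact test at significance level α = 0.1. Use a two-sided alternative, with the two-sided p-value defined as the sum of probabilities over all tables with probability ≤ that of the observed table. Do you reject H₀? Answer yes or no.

reject H₀: no

Margins: r₁=10, r₂=17, c₁=15, c₂=12, n=27
p_obs = C(10,8)·C(17,7)/C(27,15); sum pmf over tables with pmf ≤ p_obs
p-value (two-sided) = 0.10709
At α=0.1: p ≥ α → fail to reject H₀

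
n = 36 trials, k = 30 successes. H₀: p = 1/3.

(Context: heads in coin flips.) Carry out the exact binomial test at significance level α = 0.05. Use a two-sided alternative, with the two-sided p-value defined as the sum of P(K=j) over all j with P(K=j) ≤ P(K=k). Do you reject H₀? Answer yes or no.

reject H₀: yes

Exact binomial: n=36, k=30, p₀=1/3=0.3333
P(X=j) = C(n,j)·p₀^j·(1−p₀)^(n−j); p = Σ P(X=j) over j with P(X=j) ≤ P(X=30)
p-value (two-sided) = 0.00000
At α=0.05: p < α → reject H₀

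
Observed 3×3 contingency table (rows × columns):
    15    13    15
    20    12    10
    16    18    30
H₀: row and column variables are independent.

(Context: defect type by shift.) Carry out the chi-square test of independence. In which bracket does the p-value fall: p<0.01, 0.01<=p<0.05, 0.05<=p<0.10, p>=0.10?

p-value bracket: p>=0.10

Row totals [43, 42, 64], col totals [51, 43, 55], n=149
χ² = (15−14.72)²/14.72 + (13−12.41)²/12.41 + (15−15.87)²/15.87 + (20−14.38)²/14.38 + (12−12.12)²/12.12 + (10−15.50)²/15.50 + (16−21.91)²/21.91 + (18−18.47)²/18.47 + (30−23.62)²/23.62 = 7.5616
df = 4
p-value (upper-tail) = 0.10903
→ bracket: p>=0.10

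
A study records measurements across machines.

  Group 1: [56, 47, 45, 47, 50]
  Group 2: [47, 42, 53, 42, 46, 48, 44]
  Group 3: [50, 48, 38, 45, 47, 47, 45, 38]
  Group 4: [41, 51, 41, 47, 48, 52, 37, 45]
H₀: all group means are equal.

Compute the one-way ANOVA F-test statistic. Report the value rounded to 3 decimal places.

test statistic = 0.997

Group means [49.00, 46.00, 44.75, 45.25], grand mean 45.964
SSB = Σnᵢ(x̄ᵢ−x̄)² = 61.964; SSW = ΣΣ(x−x̄ᵢ)² = 497.000
MSB = 61.964/3 = 20.6548; MSW = 497.000/24 = 20.7083
F = MSB/MSW = 0.9974
df = (3, 24)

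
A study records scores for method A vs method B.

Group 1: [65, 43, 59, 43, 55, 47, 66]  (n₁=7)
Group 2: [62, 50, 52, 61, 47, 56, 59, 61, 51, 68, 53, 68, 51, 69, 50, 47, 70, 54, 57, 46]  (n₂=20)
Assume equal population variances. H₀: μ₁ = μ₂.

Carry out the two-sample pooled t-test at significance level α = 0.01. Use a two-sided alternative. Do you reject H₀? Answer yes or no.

reject H₀: no

x̄₁=54.000, s₁=9.849, n₁=7
x̄₂=56.600, s₂=7.796, n₂=20
s_p² = [6·9.849² + 19·7.796²]/25 = 69.4720
SE = √(s_p²·(1/7+1/20)) = 3.6604
t = (54.000−56.600)/3.6604 = -0.7103
df = 25
p-value (two-sided) = 0.48408
At α=0.01: p ≥ α → fail to reject H₀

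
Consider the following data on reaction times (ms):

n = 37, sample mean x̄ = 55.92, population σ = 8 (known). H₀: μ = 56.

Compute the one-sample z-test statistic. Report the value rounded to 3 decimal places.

test statistic = -0.061

SE = σ/√n = 8/√37 = 1.3152
z = (x̄−μ₀)/SE = (55.92−56)/1.3152 = -0.0608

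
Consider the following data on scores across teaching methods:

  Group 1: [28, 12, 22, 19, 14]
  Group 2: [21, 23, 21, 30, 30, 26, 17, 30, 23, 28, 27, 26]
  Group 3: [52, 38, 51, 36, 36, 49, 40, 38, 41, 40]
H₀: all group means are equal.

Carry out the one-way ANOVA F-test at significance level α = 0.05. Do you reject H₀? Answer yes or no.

reject H₀: yes

Group means [19.00, 25.17, 42.10], grand mean 30.296
SSB = Σnᵢ(x̄ᵢ−x̄)² = 2347.063; SSW = ΣΣ(x−x̄ᵢ)² = 700.567
MSB = 2347.063/2 = 1173.5315; MSW = 700.567/24 = 29.1903
F = MSB/MSW = 40.2028
df = (2, 24)
p-value (upper-tail) = 0.00000
At α=0.05: p < α → reject H₀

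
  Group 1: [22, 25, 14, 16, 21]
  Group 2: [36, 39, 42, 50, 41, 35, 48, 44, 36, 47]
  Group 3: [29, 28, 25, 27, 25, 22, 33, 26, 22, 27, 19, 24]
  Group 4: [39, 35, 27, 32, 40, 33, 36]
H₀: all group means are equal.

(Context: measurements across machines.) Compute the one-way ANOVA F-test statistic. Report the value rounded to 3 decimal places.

test statistic = 37.107

Group means [19.60, 41.80, 25.58, 34.57], grand mean 31.324
SSB = Σnᵢ(x̄ᵢ−x̄)² = 2254.010; SSW = ΣΣ(x−x̄ᵢ)² = 607.431
MSB = 2254.010/3 = 751.3367; MSW = 607.431/30 = 20.2477
F = MSB/MSW = 37.1073
df = (3, 30)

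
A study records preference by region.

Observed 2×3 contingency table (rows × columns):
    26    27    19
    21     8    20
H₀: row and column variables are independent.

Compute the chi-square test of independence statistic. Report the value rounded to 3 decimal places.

test statistic = 6.744

Row totals [72, 49], col totals [47, 35, 39], n=121
χ² = (26−27.97)²/27.97 + (27−20.83)²/20.83 + (19−23.21)²/23.21 + (21−19.03)²/19.03 + (8−14.17)²/14.17 + (20−15.79)²/15.79 = 6.7436
df = 2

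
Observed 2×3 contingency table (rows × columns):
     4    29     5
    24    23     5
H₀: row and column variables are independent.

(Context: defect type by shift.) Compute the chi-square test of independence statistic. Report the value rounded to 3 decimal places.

Row totals [38, 52], col totals [28, 52, 10], n=90
χ² = (4−11.82)²/11.82 + (29−21.96)²/21.96 + (5−4.22)²/4.22 + (24−16.18)²/16.18 + (23−30.04)²/30.04 + (5−5.78)²/5.78 = 13.1177
df = 2

test statistic = 13.118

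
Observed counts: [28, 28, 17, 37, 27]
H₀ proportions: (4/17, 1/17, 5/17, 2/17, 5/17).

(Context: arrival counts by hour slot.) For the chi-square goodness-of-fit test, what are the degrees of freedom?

degrees of freedom = 4

df = k − 1 = 5 − 1 = 4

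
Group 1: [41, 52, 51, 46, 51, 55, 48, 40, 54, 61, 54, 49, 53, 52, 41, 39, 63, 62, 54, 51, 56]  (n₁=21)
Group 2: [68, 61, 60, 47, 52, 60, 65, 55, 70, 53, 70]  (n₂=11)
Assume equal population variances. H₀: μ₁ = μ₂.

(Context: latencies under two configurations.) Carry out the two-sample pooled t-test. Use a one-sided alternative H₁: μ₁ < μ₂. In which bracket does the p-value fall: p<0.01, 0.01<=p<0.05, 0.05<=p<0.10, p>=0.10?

x̄₁=51.095, s₁=6.862, n₁=21
x̄₂=60.091, s₂=7.726, n₂=11
s_p² = [20·6.862² + 10·7.726²]/30 = 51.2906
SE = √(s_p²·(1/21+1/11)) = 2.6656
t = (51.095−60.091)/2.6656 = -3.3748
df = 30
p-value (one-sided, H₁ less) = 0.00103
→ bracket: p<0.01

p-value bracket: p<0.01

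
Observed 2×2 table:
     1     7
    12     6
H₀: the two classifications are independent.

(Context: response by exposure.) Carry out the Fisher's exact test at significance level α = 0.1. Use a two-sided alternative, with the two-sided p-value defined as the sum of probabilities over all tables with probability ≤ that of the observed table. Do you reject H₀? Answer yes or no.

reject H₀: yes

Margins: r₁=8, r₂=18, c₁=13, c₂=13, n=26
p_obs = C(8,1)·C(18,12)/C(26,13); sum pmf over tables with pmf ≤ p_obs
p-value (two-sided) = 0.03021
At α=0.1: p < α → reject H₀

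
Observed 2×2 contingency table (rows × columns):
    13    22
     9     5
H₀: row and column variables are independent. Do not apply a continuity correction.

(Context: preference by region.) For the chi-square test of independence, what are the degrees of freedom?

df = (r−1)(c−1) = (2−1)·(2−1) = 1

degrees of freedom = 1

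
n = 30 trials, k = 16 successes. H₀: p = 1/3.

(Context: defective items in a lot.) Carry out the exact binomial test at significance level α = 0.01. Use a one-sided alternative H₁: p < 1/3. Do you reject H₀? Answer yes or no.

Exact binomial: n=30, k=16, p₀=1/3=0.3333
P(X≤16) from Σ C(n,i)·p₀^i·(1−p₀)^(n−i)
p-value (one-sided, H₁ less) = 0.99278
At α=0.01: p ≥ α → fail to reject H₀

reject H₀: no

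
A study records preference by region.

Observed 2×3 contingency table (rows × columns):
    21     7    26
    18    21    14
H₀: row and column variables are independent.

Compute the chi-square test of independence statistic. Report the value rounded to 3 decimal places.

Row totals [54, 53], col totals [39, 28, 40], n=107
χ² = (21−19.68)²/19.68 + (7−14.13)²/14.13 + (26−20.19)²/20.19 + (18−19.32)²/19.32 + (21−13.87)²/13.87 + (14−19.81)²/19.81 = 10.8224
df = 2

test statistic = 10.822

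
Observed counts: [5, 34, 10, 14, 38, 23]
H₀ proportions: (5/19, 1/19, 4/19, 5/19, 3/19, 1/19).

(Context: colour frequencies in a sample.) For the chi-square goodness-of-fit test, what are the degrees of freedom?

degrees of freedom = 5

df = k − 1 = 6 − 1 = 5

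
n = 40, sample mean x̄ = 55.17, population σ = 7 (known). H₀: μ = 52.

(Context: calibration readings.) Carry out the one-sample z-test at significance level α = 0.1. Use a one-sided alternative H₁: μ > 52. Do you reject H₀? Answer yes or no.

SE = σ/√n = 7/√40 = 1.1068
z = (x̄−μ₀)/SE = (55.17−52)/1.1068 = 2.8641
p-value (one-sided, H₁ greater) = 0.00209
At α=0.1: p < α → reject H₀

reject H₀: yes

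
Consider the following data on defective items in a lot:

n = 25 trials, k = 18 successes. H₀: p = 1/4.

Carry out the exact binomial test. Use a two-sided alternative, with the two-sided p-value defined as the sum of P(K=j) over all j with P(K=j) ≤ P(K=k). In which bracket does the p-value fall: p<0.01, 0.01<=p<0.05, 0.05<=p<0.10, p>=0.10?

p-value bracket: p<0.01

Exact binomial: n=25, k=18, p₀=1/4=0.2500
P(X=j) = C(n,j)·p₀^j·(1−p₀)^(n−j); p = Σ P(X=j) over j with P(X=j) ≤ P(X=18)
p-value (two-sided) = 0.00000
→ bracket: p<0.01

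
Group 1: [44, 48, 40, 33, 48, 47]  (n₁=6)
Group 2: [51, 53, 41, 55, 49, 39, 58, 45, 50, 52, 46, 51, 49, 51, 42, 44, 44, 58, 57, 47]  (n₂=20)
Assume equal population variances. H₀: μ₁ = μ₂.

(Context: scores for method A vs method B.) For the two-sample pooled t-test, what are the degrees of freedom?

degrees of freedom = 24

df = n₁ + n₂ − 2 = 6 + 20 − 2 = 24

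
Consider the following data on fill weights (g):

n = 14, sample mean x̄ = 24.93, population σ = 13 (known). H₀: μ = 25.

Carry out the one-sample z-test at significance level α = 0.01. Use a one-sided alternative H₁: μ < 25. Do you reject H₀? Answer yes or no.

SE = σ/√n = 13/√14 = 3.4744
z = (x̄−μ₀)/SE = (24.93−25)/3.4744 = -0.0201
p-value (one-sided, H₁ less) = 0.49196
At α=0.01: p ≥ α → fail to reject H₀

reject H₀: no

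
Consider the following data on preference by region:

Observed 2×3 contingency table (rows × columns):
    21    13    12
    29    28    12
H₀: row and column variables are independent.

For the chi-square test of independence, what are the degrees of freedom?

df = (r−1)(c−1) = (2−1)·(3−1) = 2

degrees of freedom = 2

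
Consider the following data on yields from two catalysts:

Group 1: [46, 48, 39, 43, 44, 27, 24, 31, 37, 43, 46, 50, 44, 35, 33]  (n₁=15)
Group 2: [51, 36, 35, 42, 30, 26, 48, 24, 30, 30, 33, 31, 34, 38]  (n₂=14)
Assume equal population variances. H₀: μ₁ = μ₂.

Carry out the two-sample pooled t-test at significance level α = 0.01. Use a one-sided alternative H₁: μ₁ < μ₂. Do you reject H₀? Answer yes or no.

x̄₁=39.333, s₁=7.880, n₁=15
x̄₂=34.857, s₂=7.754, n₂=14
s_p² = [14·7.880² + 13·7.754²]/27 = 61.1499
SE = √(s_p²·(1/15+1/14)) = 2.9059
t = (39.333−34.857)/2.9059 = 1.5404
df = 27
p-value (one-sided, H₁ less) = 0.93244
At α=0.01: p ≥ α → fail to reject H₀

reject H₀: no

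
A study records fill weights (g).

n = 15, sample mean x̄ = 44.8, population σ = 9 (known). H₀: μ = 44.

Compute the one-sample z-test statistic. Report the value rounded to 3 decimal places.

SE = σ/√n = 9/√15 = 2.3238
z = (x̄−μ₀)/SE = (44.8−44)/2.3238 = 0.3443

test statistic = 0.344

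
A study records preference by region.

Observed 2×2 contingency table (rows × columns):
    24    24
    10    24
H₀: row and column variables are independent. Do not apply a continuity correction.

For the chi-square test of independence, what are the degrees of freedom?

degrees of freedom = 1

df = (r−1)(c−1) = (2−1)·(2−1) = 1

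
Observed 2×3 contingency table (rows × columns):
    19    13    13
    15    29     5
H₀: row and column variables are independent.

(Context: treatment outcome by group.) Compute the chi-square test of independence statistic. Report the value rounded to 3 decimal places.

test statistic = 9.969

Row totals [45, 49], col totals [34, 42, 18], n=94
χ² = (19−16.28)²/16.28 + (13−20.11)²/20.11 + (13−8.62)²/8.62 + (15−17.72)²/17.72 + (29−21.89)²/21.89 + (5−9.38)²/9.38 = 9.9692
df = 2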